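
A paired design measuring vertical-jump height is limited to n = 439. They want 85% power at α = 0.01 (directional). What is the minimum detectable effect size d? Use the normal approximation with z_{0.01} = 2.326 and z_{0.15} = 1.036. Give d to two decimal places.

d_min ≈ 0.16

For a single sample (or paired design) of n = 439: d_min = (z_{α} + z_β)/√n.
z-sum = 2.326 + 1.036 = 3.362.
d_min = 3.362 / √439 = 3.362 / 20.952 = 0.160.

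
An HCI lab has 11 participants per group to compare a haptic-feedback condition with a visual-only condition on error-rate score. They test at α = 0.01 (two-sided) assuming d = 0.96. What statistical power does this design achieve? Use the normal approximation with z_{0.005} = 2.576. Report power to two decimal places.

For two equal groups, power = Φ(d·√(n/2) − z_{α/2}).
d·√(n/2) = 0.96 × √(11/2) = 0.96 × 2.345 = 2.251.
z_β = 2.251 − 2.576 = -0.325.
Power = Φ(-0.325) = 0.373.

power ≈ 0.37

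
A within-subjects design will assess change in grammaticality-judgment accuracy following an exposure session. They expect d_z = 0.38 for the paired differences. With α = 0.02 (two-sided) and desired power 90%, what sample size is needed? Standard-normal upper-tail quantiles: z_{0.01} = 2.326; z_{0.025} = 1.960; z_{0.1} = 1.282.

n = 91 pairs

For a paired (one-sample on differences) test: n = ((z_{α/2} + z_β) / d)².
z_{α/2} + z_β = 2.326 + 1.282 = 3.608.
n = (3.608 / 0.38)² = 9.495² = 90.15.
Round up.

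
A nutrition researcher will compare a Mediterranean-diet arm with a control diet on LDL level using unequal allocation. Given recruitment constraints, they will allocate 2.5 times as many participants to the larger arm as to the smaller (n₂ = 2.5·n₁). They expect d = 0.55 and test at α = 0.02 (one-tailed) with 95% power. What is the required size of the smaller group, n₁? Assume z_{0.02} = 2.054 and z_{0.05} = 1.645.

With allocation ratio k = n₂/n₁ = 2.5, Var(x̄₁−x̄₂) = σ²(1/n₁ + 1/(k·n₁)) = σ²·(k+1)/(k·n₁).
So n₁ = (1 + 1/k)·((z_{α} + z_β)/d)² = 1.400 × (3.699/0.55)².
n₁ = 1.400 × 45.23 = 63.3.
Round up: n₁ = 64, giving n₂ = 2.5 × 64 = 160.

n₁ = 64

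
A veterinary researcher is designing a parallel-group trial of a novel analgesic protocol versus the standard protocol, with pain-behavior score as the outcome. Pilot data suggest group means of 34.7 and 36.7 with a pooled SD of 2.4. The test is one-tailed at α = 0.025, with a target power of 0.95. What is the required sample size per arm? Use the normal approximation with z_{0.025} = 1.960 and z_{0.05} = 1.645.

Cohen's d = |M₁ − M₂| / SD_pooled = |34.7 − 36.7| / 2.4 = 2.0 / 2.4 = 0.833.
For two independent groups with equal n: n = 2·((z_{α} + z_β) / d)².
z_{α} + z_β = 1.960 + 1.645 = 3.605.
n = 2 × (3.605 / 0.833)² = 2 × 4.328² = 2 × 18.73 = 37.5.
Round up to the next whole participant.

n = 38 per group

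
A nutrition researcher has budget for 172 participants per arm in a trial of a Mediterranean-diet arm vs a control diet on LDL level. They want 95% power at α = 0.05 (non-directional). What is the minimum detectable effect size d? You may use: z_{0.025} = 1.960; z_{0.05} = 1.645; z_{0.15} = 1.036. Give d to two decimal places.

d_min ≈ 0.39

For two independent groups of n = 172 each: d_min = (z_{α/2} + z_β)·√(2/n).
z-sum = 1.960 + 1.645 = 3.605.
d_min = 3.605 × √(2/172) = 3.605 × 0.1078 = 0.389.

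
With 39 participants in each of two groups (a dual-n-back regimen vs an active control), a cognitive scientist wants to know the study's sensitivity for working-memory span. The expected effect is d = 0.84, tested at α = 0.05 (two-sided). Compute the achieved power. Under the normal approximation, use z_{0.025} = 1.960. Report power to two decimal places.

For two equal groups, power = Φ(d·√(n/2) − z_{α/2}).
d·√(n/2) = 0.84 × √(39/2) = 0.84 × 4.416 = 3.709.
z_β = 3.709 − 1.960 = 1.749.
Power = Φ(1.749) = 0.960.

power ≈ 0.96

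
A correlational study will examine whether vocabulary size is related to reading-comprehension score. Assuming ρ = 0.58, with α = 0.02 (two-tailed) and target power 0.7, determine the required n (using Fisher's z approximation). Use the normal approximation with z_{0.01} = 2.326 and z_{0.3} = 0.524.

n = 22

Fisher's z: C = ½·ln((1+r)/(1−r)) = ½·ln(3.7619) = 0.6625.
n = ((z_{α/2} + z_β)/C)² + 3.
(2.326 + 0.524) / 0.6625 = 2.850 / 0.6625 = 4.302.
n = 4.302² + 3 = 18.51 + 3 = 21.5.
Round up.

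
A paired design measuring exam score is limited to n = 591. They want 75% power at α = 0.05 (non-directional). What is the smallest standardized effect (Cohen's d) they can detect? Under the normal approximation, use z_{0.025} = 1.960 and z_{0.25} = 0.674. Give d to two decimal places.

For a single sample (or paired design) of n = 591: d_min = (z_{α/2} + z_β)/√n.
z-sum = 1.960 + 0.674 = 2.634.
d_min = 2.634 / √591 = 2.634 / 24.310 = 0.108.

d_min ≈ 0.11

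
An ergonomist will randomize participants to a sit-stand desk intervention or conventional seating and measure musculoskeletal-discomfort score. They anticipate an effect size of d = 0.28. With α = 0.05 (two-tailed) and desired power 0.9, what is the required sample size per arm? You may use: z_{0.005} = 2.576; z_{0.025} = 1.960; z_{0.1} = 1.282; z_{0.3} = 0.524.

For two independent groups with equal n: n = 2·((z_{α/2} + z_β) / d)².
z_{α/2} + z_β = 1.960 + 1.282 = 3.242.
n = 2 × (3.242 / 0.28)² = 2 × 11.579² = 2 × 134.06 = 268.1.
Round up to the next whole participant.

n = 269 per group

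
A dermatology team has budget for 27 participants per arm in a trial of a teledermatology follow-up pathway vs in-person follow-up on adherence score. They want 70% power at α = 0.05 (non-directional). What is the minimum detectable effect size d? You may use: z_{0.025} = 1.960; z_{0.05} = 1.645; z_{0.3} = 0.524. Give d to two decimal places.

For two independent groups of n = 27 each: d_min = (z_{α/2} + z_β)·√(2/n).
z-sum = 1.960 + 0.524 = 2.484.
d_min = 2.484 × √(2/27) = 2.484 × 0.2722 = 0.676.

d_min ≈ 0.68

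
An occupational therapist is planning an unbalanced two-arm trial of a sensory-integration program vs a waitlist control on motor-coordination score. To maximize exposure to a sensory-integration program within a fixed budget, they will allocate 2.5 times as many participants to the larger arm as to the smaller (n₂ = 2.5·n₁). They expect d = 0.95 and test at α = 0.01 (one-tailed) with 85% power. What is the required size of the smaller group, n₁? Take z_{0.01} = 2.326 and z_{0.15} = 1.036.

With allocation ratio k = n₂/n₁ = 2.5, Var(x̄₁−x̄₂) = σ²(1/n₁ + 1/(k·n₁)) = σ²·(k+1)/(k·n₁).
So n₁ = (1 + 1/k)·((z_{α} + z_β)/d)² = 1.400 × (3.362/0.95)².
n₁ = 1.400 × 12.52 = 17.5.
Round up: n₁ = 18, giving n₂ = 2.5 × 18 = 45.

n₁ = 18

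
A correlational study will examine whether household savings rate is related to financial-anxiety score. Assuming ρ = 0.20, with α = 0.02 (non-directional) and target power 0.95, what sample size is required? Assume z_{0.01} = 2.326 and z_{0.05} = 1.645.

n = 387

Fisher's z: C = ½·ln((1+r)/(1−r)) = ½·ln(1.5000) = 0.2027.
n = ((z_{α/2} + z_β)/C)² + 3.
(2.326 + 1.645) / 0.2027 = 3.971 / 0.2027 = 19.591.
n = 19.591² + 3 = 383.79 + 3 = 386.8.
Round up.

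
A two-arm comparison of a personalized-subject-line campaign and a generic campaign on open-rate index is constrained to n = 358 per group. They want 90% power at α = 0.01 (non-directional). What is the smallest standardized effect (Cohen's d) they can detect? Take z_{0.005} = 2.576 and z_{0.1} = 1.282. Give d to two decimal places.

For two independent groups of n = 358 each: d_min = (z_{α/2} + z_β)·√(2/n).
z-sum = 2.576 + 1.282 = 3.858.
d_min = 3.858 × √(2/358) = 3.858 × 0.0747 = 0.288.

d_min ≈ 0.29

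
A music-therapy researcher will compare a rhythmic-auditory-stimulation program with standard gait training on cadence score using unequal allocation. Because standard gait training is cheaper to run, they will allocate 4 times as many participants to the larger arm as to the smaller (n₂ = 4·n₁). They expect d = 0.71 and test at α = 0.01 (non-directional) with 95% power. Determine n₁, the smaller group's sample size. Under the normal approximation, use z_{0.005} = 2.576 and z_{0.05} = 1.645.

With allocation ratio k = n₂/n₁ = 4, Var(x̄₁−x̄₂) = σ²(1/n₁ + 1/(k·n₁)) = σ²·(k+1)/(k·n₁).
So n₁ = (1 + 1/k)·((z_{α/2} + z_β)/d)² = 1.250 × (4.221/0.71)².
n₁ = 1.250 × 35.34 = 44.2.
Round up: n₁ = 45, giving n₂ = 4 × 45 = 180.

n₁ = 45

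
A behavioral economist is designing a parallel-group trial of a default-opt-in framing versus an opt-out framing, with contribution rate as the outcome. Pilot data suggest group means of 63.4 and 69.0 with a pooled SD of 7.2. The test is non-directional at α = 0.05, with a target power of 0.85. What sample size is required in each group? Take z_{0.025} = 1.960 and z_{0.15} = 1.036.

n = 30 per group

Cohen's d = |M₁ − M₂| / SD_pooled = |63.4 − 69.0| / 7.2 = 5.6 / 7.2 = 0.778.
For two independent groups with equal n: n = 2·((z_{α/2} + z_β) / d)².
z_{α/2} + z_β = 1.960 + 1.036 = 2.996.
n = 2 × (2.996 / 0.778)² = 2 × 3.851² = 2 × 14.83 = 29.7.
Round up to the next whole participant.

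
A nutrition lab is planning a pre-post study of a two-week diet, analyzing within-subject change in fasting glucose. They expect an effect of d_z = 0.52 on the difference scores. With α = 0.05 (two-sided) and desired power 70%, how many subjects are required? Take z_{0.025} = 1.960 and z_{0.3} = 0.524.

For a paired (one-sample on differences) test: n = ((z_{α/2} + z_β) / d)².
z_{α/2} + z_β = 1.960 + 0.524 = 2.484.
n = (2.484 / 0.52)² = 4.777² = 22.82.
Round up.

n = 23 pairs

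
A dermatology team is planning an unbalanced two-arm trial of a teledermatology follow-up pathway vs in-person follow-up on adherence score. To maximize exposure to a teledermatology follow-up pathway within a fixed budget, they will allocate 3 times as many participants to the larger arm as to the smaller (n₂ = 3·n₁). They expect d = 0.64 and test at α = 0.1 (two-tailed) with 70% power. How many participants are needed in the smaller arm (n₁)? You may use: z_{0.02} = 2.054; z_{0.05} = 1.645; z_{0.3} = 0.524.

With allocation ratio k = n₂/n₁ = 3, Var(x̄₁−x̄₂) = σ²(1/n₁ + 1/(k·n₁)) = σ²·(k+1)/(k·n₁).
So n₁ = (1 + 1/k)·((z_{α/2} + z_β)/d)² = 1.333 × (2.169/0.64)².
n₁ = 1.333 × 11.49 = 15.3.
Round up: n₁ = 16, giving n₂ = 3 × 16 = 48.

n₁ = 16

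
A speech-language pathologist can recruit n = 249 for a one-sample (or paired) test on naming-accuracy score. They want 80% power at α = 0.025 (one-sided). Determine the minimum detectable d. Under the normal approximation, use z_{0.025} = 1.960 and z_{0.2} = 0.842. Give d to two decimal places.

d_min ≈ 0.18

For a single sample (or paired design) of n = 249: d_min = (z_{α} + z_β)/√n.
z-sum = 1.960 + 0.842 = 2.802.
d_min = 2.802 / √249 = 2.802 / 15.780 = 0.178.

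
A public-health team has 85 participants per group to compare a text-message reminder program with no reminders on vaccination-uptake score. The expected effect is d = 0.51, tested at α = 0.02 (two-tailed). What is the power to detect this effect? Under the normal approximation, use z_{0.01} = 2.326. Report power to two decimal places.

For two equal groups, power = Φ(d·√(n/2) − z_{α/2}).
d·√(n/2) = 0.51 × √(85/2) = 0.51 × 6.519 = 3.325.
z_β = 3.325 − 2.326 = 0.999.
Power = Φ(0.999) = 0.841.

power ≈ 0.84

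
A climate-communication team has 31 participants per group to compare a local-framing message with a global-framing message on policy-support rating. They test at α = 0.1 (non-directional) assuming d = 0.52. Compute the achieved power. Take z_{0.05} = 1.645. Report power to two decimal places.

power ≈ 0.66

For two equal groups, power = Φ(d·√(n/2) − z_{α/2}).
d·√(n/2) = 0.52 × √(31/2) = 0.52 × 3.937 = 2.047.
z_β = 2.047 − 1.645 = 0.402.
Power = Φ(0.402) = 0.656.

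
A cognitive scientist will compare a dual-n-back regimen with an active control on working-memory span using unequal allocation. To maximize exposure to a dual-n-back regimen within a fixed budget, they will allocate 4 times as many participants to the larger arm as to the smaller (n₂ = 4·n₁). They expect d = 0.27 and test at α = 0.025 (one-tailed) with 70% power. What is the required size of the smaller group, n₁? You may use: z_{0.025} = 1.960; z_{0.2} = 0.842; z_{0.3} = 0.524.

With allocation ratio k = n₂/n₁ = 4, Var(x̄₁−x̄₂) = σ²(1/n₁ + 1/(k·n₁)) = σ²·(k+1)/(k·n₁).
So n₁ = (1 + 1/k)·((z_{α} + z_β)/d)² = 1.250 × (2.484/0.27)².
n₁ = 1.250 × 84.64 = 105.8.
Round up: n₁ = 106, giving n₂ = 4 × 106 = 424.

n₁ = 106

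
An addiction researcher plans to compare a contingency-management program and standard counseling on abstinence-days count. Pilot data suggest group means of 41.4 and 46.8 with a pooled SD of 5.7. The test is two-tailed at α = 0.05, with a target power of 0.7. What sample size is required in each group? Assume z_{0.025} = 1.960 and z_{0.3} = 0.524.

n = 14 per group

Cohen's d = |M₁ − M₂| / SD_pooled = |41.4 − 46.8| / 5.7 = 5.4 / 5.7 = 0.947.
For two independent groups with equal n: n = 2·((z_{α/2} + z_β) / d)².
z_{α/2} + z_β = 1.960 + 0.524 = 2.484.
n = 2 × (2.484 / 0.947)² = 2 × 2.623² = 2 × 6.88 = 13.8.
Round up to the next whole participant.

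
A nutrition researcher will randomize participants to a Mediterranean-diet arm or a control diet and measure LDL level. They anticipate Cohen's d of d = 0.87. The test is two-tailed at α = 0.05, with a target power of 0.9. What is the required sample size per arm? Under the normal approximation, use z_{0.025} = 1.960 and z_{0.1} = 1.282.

n = 28 per group

For two independent groups with equal n: n = 2·((z_{α/2} + z_β) / d)².
z_{α/2} + z_β = 1.960 + 1.282 = 3.242.
n = 2 × (3.242 / 0.87)² = 2 × 3.726² = 2 × 13.89 = 27.8.
Round up to the next whole participant.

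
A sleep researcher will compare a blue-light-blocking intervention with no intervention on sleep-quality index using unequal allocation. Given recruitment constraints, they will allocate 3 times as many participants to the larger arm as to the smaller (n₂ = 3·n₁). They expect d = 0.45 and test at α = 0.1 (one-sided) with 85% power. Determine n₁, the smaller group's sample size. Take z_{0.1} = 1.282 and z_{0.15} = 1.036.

With allocation ratio k = n₂/n₁ = 3, Var(x̄₁−x̄₂) = σ²(1/n₁ + 1/(k·n₁)) = σ²·(k+1)/(k·n₁).
So n₁ = (1 + 1/k)·((z_{α} + z_β)/d)² = 1.333 × (2.318/0.45)².
n₁ = 1.333 × 26.53 = 35.4.
Round up: n₁ = 36, giving n₂ = 3 × 36 = 108.

n₁ = 36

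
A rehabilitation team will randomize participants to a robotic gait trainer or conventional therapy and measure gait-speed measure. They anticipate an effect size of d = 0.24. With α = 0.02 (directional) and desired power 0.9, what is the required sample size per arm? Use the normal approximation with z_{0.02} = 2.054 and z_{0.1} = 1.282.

n = 387 per group

For two independent groups with equal n: n = 2·((z_{α} + z_β) / d)².
z_{α} + z_β = 2.054 + 1.282 = 3.336.
n = 2 × (3.336 / 0.24)² = 2 × 13.900² = 2 × 193.21 = 386.4.
Round up to the next whole participant.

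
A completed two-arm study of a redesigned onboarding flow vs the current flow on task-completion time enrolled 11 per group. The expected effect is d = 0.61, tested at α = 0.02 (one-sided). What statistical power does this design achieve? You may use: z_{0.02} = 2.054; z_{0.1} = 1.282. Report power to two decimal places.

power ≈ 0.27

For two equal groups, power = Φ(d·√(n/2) − z_{α}).
d·√(n/2) = 0.61 × √(11/2) = 0.61 × 2.345 = 1.431.
z_β = 1.431 − 2.054 = -0.623.
Power = Φ(-0.623) = 0.267.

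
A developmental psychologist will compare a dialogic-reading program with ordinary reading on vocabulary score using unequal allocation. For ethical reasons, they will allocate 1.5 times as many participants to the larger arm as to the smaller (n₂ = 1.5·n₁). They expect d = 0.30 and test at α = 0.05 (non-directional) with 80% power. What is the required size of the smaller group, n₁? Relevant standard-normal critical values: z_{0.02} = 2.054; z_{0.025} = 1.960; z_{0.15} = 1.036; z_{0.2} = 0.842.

n₁ = 146

With allocation ratio k = n₂/n₁ = 1.5, Var(x̄₁−x̄₂) = σ²(1/n₁ + 1/(k·n₁)) = σ²·(k+1)/(k·n₁).
So n₁ = (1 + 1/k)·((z_{α/2} + z_β)/d)² = 1.667 × (2.802/0.30)².
n₁ = 1.667 × 87.24 = 145.4.
Round up: n₁ = 146, giving n₂ = 1.5 × 146 = 219.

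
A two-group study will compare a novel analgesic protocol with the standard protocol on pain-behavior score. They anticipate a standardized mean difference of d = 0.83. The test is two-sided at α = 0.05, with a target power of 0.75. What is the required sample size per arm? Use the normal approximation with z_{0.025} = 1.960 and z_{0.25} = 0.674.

n = 21 per group

For two independent groups with equal n: n = 2·((z_{α/2} + z_β) / d)².
z_{α/2} + z_β = 1.960 + 0.674 = 2.634.
n = 2 × (2.634 / 0.83)² = 2 × 3.173² = 2 × 10.07 = 20.1.
Round up to the next whole participant.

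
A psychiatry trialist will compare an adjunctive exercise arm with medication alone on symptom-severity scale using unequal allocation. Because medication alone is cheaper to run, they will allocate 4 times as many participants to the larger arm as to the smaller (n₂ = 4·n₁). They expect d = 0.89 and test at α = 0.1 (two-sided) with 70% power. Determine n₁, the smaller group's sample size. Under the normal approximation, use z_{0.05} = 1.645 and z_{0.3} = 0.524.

n₁ = 8

With allocation ratio k = n₂/n₁ = 4, Var(x̄₁−x̄₂) = σ²(1/n₁ + 1/(k·n₁)) = σ²·(k+1)/(k·n₁).
So n₁ = (1 + 1/k)·((z_{α/2} + z_β)/d)² = 1.250 × (2.169/0.89)².
n₁ = 1.250 × 5.94 = 7.4.
Round up: n₁ = 8, giving n₂ = 4 × 8 = 32.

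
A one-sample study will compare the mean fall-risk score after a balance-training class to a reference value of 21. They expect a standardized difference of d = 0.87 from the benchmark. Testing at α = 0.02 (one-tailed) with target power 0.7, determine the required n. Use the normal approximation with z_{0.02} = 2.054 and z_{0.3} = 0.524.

For a one-sample test: n = ((z_{α} + z_β) / d)².
z_{α} + z_β = 2.054 + 0.524 = 2.578.
n = (2.578 / 0.87)² = 2.963² = 8.78.
Round up.

n = 9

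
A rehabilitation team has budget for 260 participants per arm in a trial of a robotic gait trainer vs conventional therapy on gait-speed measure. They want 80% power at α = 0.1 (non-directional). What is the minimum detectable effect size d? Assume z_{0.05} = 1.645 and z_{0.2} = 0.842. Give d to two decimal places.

For two independent groups of n = 260 each: d_min = (z_{α/2} + z_β)·√(2/n).
z-sum = 1.645 + 0.842 = 2.487.
d_min = 2.487 × √(2/260) = 2.487 × 0.0877 = 0.218.

d_min ≈ 0.22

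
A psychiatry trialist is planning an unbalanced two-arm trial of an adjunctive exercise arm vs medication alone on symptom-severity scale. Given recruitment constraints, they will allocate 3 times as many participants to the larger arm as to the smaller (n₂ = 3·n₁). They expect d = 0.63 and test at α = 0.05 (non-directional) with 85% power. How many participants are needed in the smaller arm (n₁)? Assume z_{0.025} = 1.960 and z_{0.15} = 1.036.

With allocation ratio k = n₂/n₁ = 3, Var(x̄₁−x̄₂) = σ²(1/n₁ + 1/(k·n₁)) = σ²·(k+1)/(k·n₁).
So n₁ = (1 + 1/k)·((z_{α/2} + z_β)/d)² = 1.333 × (2.996/0.63)².
n₁ = 1.333 × 22.62 = 30.2.
Round up: n₁ = 31, giving n₂ = 3 × 31 = 93.

n₁ = 31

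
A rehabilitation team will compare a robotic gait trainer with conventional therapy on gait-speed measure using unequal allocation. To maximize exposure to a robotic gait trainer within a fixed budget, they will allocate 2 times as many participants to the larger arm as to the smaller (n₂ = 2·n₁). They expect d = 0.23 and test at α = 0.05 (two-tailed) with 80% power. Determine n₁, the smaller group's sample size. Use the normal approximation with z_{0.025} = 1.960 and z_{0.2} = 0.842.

n₁ = 223

With allocation ratio k = n₂/n₁ = 2, Var(x̄₁−x̄₂) = σ²(1/n₁ + 1/(k·n₁)) = σ²·(k+1)/(k·n₁).
So n₁ = (1 + 1/k)·((z_{α/2} + z_β)/d)² = 1.500 × (2.802/0.23)².
n₁ = 1.500 × 148.42 = 222.6.
Round up: n₁ = 223, giving n₂ = 2 × 223 = 446.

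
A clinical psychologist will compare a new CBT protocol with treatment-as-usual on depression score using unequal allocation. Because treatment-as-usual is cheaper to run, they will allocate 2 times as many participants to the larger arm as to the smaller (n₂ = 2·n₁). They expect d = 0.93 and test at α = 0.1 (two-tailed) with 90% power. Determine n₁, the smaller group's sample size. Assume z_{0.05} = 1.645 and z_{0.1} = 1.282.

With allocation ratio k = n₂/n₁ = 2, Var(x̄₁−x̄₂) = σ²(1/n₁ + 1/(k·n₁)) = σ²·(k+1)/(k·n₁).
So n₁ = (1 + 1/k)·((z_{α/2} + z_β)/d)² = 1.500 × (2.927/0.93)².
n₁ = 1.500 × 9.91 = 14.9.
Round up: n₁ = 15, giving n₂ = 2 × 15 = 30.

n₁ = 15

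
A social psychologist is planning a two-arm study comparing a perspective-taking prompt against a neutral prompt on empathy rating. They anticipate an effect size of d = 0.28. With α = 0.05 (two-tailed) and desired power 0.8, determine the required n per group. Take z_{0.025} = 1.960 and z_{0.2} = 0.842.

For two independent groups with equal n: n = 2·((z_{α/2} + z_β) / d)².
z_{α/2} + z_β = 1.960 + 0.842 = 2.802.
n = 2 × (2.802 / 0.28)² = 2 × 10.007² = 2 × 100.14 = 200.3.
Round up to the next whole participant.

n = 201 per group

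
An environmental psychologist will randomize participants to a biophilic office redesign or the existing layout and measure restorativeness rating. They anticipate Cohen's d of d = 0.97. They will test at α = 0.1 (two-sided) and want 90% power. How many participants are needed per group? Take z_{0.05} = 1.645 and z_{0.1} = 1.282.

n = 19 per group

For two independent groups with equal n: n = 2·((z_{α/2} + z_β) / d)².
z_{α/2} + z_β = 1.645 + 1.282 = 2.927.
n = 2 × (2.927 / 0.97)² = 2 × 3.018² = 2 × 9.11 = 18.2.
Round up to the next whole participant.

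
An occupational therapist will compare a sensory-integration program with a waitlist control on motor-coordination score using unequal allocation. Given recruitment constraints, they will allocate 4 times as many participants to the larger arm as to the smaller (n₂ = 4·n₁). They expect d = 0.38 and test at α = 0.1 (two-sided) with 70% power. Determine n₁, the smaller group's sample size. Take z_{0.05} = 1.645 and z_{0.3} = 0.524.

n₁ = 41

With allocation ratio k = n₂/n₁ = 4, Var(x̄₁−x̄₂) = σ²(1/n₁ + 1/(k·n₁)) = σ²·(k+1)/(k·n₁).
So n₁ = (1 + 1/k)·((z_{α/2} + z_β)/d)² = 1.250 × (2.169/0.38)².
n₁ = 1.250 × 32.58 = 40.7.
Round up: n₁ = 41, giving n₂ = 4 × 41 = 164.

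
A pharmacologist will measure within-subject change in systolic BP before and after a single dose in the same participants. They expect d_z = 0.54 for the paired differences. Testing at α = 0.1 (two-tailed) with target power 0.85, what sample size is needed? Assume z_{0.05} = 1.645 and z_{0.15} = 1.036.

For a paired (one-sample on differences) test: n = ((z_{α/2} + z_β) / d)².
z_{α/2} + z_β = 1.645 + 1.036 = 2.681.
n = (2.681 / 0.54)² = 4.965² = 24.65.
Round up.

n = 25 pairs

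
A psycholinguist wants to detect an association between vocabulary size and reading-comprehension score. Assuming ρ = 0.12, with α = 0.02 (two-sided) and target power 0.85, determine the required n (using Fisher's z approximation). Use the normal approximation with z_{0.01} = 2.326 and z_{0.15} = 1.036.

Fisher's z: C = ½·ln((1+r)/(1−r)) = ½·ln(1.2727) = 0.1206.
n = ((z_{α/2} + z_β)/C)² + 3.
(2.326 + 1.036) / 0.1206 = 3.362 / 0.1206 = 27.877.
n = 27.877² + 3 = 777.14 + 3 = 780.1.
Round up.

n = 781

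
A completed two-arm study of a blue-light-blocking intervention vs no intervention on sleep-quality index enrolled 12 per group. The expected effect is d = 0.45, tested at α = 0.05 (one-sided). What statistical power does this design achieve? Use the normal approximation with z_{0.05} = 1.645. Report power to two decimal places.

power ≈ 0.29

For two equal groups, power = Φ(d·√(n/2) − z_{α}).
d·√(n/2) = 0.45 × √(12/2) = 0.45 × 2.449 = 1.102.
z_β = 1.102 − 1.645 = -0.543.
Power = Φ(-0.543) = 0.294.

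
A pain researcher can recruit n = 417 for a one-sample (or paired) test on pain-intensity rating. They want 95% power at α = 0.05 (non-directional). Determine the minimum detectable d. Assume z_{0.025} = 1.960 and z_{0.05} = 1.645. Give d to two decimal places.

d_min ≈ 0.18

For a single sample (or paired design) of n = 417: d_min = (z_{α/2} + z_β)/√n.
z-sum = 1.960 + 1.645 = 3.605.
d_min = 3.605 / √417 = 3.605 / 20.421 = 0.177.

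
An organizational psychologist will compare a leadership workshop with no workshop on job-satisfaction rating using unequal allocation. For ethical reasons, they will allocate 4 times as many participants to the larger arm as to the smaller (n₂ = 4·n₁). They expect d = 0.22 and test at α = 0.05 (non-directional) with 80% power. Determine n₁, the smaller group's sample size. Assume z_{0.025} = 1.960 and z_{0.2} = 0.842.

n₁ = 203

With allocation ratio k = n₂/n₁ = 4, Var(x̄₁−x̄₂) = σ²(1/n₁ + 1/(k·n₁)) = σ²·(k+1)/(k·n₁).
So n₁ = (1 + 1/k)·((z_{α/2} + z_β)/d)² = 1.250 × (2.802/0.22)².
n₁ = 1.250 × 162.21 = 202.8.
Round up: n₁ = 203, giving n₂ = 4 × 203 = 812.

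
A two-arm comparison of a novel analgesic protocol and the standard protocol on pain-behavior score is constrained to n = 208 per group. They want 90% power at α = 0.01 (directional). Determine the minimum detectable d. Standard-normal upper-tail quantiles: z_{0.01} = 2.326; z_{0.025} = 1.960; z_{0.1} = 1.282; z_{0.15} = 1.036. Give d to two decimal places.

d_min ≈ 0.35

For two independent groups of n = 208 each: d_min = (z_{α} + z_β)·√(2/n).
z-sum = 2.326 + 1.282 = 3.608.
d_min = 3.608 × √(2/208) = 3.608 × 0.0981 = 0.354.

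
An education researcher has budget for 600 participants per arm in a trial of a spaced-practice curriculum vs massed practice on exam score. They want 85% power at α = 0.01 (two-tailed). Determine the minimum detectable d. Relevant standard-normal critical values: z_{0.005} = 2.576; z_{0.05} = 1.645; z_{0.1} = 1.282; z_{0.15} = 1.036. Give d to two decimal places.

For two independent groups of n = 600 each: d_min = (z_{α/2} + z_β)·√(2/n).
z-sum = 2.576 + 1.036 = 3.612.
d_min = 3.612 × √(2/600) = 3.612 × 0.0577 = 0.209.

d_min ≈ 0.21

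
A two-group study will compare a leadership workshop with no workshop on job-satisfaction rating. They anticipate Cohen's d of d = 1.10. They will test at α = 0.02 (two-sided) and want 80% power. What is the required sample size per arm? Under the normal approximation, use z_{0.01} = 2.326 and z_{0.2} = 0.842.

n = 17 per group

For two independent groups with equal n: n = 2·((z_{α/2} + z_β) / d)².
z_{α/2} + z_β = 2.326 + 0.842 = 3.168.
n = 2 × (3.168 / 1.10)² = 2 × 2.880² = 2 × 8.29 = 16.6.
Round up to the next whole participant.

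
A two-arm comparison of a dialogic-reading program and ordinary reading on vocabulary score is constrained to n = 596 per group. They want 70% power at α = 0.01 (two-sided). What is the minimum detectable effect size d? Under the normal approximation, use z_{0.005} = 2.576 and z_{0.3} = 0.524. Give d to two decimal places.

d_min ≈ 0.18

For two independent groups of n = 596 each: d_min = (z_{α/2} + z_β)·√(2/n).
z-sum = 2.576 + 0.524 = 3.100.
d_min = 3.100 × √(2/596) = 3.100 × 0.0579 = 0.180.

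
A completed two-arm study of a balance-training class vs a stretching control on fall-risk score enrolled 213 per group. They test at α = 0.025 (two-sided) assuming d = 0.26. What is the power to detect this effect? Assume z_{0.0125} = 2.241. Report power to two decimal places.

power ≈ 0.67

For two equal groups, power = Φ(d·√(n/2) − z_{α/2}).
d·√(n/2) = 0.26 × √(213/2) = 0.26 × 10.320 = 2.683.
z_β = 2.683 − 2.241 = 0.442.
Power = Φ(0.442) = 0.671.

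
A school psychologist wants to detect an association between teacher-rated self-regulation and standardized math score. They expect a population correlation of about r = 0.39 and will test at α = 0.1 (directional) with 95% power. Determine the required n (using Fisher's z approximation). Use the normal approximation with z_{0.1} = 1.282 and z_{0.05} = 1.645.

Fisher's z: C = ½·ln((1+r)/(1−r)) = ½·ln(2.2787) = 0.4118.
n = ((z_{α} + z_β)/C)² + 3.
(1.282 + 1.645) / 0.4118 = 2.927 / 0.4118 = 7.108.
n = 7.108² + 3 = 50.52 + 3 = 53.5.
Round up.

n = 54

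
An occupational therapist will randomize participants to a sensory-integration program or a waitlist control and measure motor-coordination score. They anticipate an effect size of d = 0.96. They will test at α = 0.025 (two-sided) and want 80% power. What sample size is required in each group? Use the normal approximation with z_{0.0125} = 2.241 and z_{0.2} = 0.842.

n = 21 per group

For two independent groups with equal n: n = 2·((z_{α/2} + z_β) / d)².
z_{α/2} + z_β = 2.241 + 0.842 = 3.083.
n = 2 × (3.083 / 0.96)² = 2 × 3.211² = 2 × 10.31 = 20.6.
Round up to the next whole participant.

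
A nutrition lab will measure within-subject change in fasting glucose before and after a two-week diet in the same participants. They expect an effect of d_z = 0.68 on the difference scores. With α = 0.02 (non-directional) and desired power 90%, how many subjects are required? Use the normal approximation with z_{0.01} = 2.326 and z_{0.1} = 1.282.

For a paired (one-sample on differences) test: n = ((z_{α/2} + z_β) / d)².
z_{α/2} + z_β = 2.326 + 1.282 = 3.608.
n = (3.608 / 0.68)² = 5.306² = 28.15.
Round up.

n = 29 pairs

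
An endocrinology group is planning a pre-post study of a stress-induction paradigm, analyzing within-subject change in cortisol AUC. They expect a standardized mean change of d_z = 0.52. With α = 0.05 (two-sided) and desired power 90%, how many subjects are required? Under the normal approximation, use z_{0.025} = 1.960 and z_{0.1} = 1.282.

For a paired (one-sample on differences) test: n = ((z_{α/2} + z_β) / d)².
z_{α/2} + z_β = 1.960 + 1.282 = 3.242.
n = (3.242 / 0.52)² = 6.235² = 38.87.
Round up.

n = 39 pairs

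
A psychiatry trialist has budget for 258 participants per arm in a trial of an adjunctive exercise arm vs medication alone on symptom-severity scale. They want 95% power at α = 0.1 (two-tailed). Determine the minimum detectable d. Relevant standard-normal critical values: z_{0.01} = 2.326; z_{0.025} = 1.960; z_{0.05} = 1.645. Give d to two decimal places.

For two independent groups of n = 258 each: d_min = (z_{α/2} + z_β)·√(2/n).
z-sum = 1.645 + 1.645 = 3.290.
d_min = 3.290 × √(2/258) = 3.290 × 0.0880 = 0.290.

d_min ≈ 0.29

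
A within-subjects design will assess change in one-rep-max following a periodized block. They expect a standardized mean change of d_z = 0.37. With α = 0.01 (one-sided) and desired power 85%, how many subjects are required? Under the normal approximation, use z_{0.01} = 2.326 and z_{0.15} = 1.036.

For a paired (one-sample on differences) test: n = ((z_{α} + z_β) / d)².
z_{α} + z_β = 2.326 + 1.036 = 3.362.
n = (3.362 / 0.37)² = 9.086² = 82.56.
Round up.

n = 83 pairs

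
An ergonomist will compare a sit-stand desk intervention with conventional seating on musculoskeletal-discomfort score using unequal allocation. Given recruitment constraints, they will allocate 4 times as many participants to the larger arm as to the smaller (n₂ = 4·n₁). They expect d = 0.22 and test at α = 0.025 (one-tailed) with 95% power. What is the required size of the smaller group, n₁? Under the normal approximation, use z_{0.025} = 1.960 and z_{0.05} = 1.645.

With allocation ratio k = n₂/n₁ = 4, Var(x̄₁−x̄₂) = σ²(1/n₁ + 1/(k·n₁)) = σ²·(k+1)/(k·n₁).
So n₁ = (1 + 1/k)·((z_{α} + z_β)/d)² = 1.250 × (3.605/0.22)².
n₁ = 1.250 × 268.51 = 335.6.
Round up: n₁ = 336, giving n₂ = 4 × 336 = 1344.

n₁ = 336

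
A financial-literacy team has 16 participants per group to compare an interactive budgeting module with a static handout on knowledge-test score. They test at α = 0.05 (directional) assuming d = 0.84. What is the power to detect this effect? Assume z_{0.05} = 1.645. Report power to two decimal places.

power ≈ 0.77

For two equal groups, power = Φ(d·√(n/2) − z_{α}).
d·√(n/2) = 0.84 × √(16/2) = 0.84 × 2.828 = 2.376.
z_β = 2.376 − 1.645 = 0.731.
Power = Φ(0.731) = 0.768.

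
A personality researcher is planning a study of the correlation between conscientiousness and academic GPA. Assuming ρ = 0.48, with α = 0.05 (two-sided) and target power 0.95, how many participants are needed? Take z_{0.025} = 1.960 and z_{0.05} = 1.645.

Fisher's z: C = ½·ln((1+r)/(1−r)) = ½·ln(2.8462) = 0.5230.
n = ((z_{α/2} + z_β)/C)² + 3.
(1.960 + 1.645) / 0.5230 = 3.605 / 0.5230 = 6.893.
n = 6.893² + 3 = 47.51 + 3 = 50.5.
Round up.

n = 51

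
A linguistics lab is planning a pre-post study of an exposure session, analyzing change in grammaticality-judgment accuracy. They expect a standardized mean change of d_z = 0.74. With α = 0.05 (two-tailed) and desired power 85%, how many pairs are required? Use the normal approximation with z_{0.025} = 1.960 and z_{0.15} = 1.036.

n = 17 pairs

For a paired (one-sample on differences) test: n = ((z_{α/2} + z_β) / d)².
z_{α/2} + z_β = 1.960 + 1.036 = 2.996.
n = (2.996 / 0.74)² = 4.049² = 16.39.
Round up.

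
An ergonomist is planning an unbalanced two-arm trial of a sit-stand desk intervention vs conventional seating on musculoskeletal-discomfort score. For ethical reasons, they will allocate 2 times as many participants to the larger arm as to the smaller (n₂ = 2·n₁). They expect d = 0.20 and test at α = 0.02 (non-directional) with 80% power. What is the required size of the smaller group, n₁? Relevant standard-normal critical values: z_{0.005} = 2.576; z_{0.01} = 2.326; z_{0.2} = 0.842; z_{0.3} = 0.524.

n₁ = 377

With allocation ratio k = n₂/n₁ = 2, Var(x̄₁−x̄₂) = σ²(1/n₁ + 1/(k·n₁)) = σ²·(k+1)/(k·n₁).
So n₁ = (1 + 1/k)·((z_{α/2} + z_β)/d)² = 1.500 × (3.168/0.20)².
n₁ = 1.500 × 250.91 = 376.4.
Round up: n₁ = 377, giving n₂ = 2 × 377 = 754.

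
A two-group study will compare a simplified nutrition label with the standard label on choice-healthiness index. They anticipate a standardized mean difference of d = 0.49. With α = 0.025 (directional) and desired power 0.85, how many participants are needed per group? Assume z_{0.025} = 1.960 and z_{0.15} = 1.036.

n = 75 per group

For two independent groups with equal n: n = 2·((z_{α} + z_β) / d)².
z_{α} + z_β = 1.960 + 1.036 = 2.996.
n = 2 × (2.996 / 0.49)² = 2 × 6.114² = 2 × 37.38 = 74.8.
Round up to the next whole participant.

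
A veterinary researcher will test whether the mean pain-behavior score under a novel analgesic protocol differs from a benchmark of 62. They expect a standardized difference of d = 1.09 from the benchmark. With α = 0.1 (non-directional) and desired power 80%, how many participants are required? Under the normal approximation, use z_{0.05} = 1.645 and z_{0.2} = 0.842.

For a one-sample test: n = ((z_{α/2} + z_β) / d)².
z_{α/2} + z_β = 1.645 + 0.842 = 2.487.
n = (2.487 / 1.09)² = 2.282² = 5.21.
Round up.

n = 6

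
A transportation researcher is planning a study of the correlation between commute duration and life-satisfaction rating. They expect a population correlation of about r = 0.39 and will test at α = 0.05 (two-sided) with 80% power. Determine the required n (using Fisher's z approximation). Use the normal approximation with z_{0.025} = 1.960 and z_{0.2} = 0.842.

Fisher's z: C = ½·ln((1+r)/(1−r)) = ½·ln(2.2787) = 0.4118.
n = ((z_{α/2} + z_β)/C)² + 3.
(1.960 + 0.842) / 0.4118 = 2.802 / 0.4118 = 6.804.
n = 6.804² + 3 = 46.30 + 3 = 49.3.
Round up.

n = 50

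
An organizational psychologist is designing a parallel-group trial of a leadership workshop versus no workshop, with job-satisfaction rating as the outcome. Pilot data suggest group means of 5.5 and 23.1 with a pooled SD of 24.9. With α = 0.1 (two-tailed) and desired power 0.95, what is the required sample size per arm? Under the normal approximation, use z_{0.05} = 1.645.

Cohen's d = |M₁ − M₂| / SD_pooled = |5.5 − 23.1| / 24.9 = 17.6 / 24.9 = 0.707.
For two independent groups with equal n: n = 2·((z_{α/2} + z_β) / d)².
z_{α/2} + z_β = 1.645 + 1.645 = 3.290.
n = 2 × (3.290 / 0.707)² = 2 × 4.653² = 2 × 21.65 = 43.3.
Round up to the next whole participant.

n = 44 per group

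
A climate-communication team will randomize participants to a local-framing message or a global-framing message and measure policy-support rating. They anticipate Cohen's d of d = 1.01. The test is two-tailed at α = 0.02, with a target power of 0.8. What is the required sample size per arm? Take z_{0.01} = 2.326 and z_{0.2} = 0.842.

n = 20 per group

For two independent groups with equal n: n = 2·((z_{α/2} + z_β) / d)².
z_{α/2} + z_β = 2.326 + 0.842 = 3.168.
n = 2 × (3.168 / 1.01)² = 2 × 3.137² = 2 × 9.84 = 19.7.
Round up to the next whole participant.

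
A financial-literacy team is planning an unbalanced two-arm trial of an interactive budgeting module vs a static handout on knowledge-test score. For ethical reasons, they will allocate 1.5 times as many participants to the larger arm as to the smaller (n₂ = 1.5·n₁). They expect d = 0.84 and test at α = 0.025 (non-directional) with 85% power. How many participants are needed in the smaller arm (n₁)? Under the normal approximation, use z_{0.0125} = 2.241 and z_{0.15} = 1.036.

n₁ = 26

With allocation ratio k = n₂/n₁ = 1.5, Var(x̄₁−x̄₂) = σ²(1/n₁ + 1/(k·n₁)) = σ²·(k+1)/(k·n₁).
So n₁ = (1 + 1/k)·((z_{α/2} + z_β)/d)² = 1.667 × (3.277/0.84)².
n₁ = 1.667 × 15.22 = 25.4.
Round up: n₁ = 26, giving n₂ = 1.5 × 26 = 39.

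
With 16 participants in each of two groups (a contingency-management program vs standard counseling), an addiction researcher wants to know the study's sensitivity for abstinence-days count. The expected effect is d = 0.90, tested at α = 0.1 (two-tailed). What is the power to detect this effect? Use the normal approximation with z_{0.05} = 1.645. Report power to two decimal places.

power ≈ 0.82

For two equal groups, power = Φ(d·√(n/2) − z_{α/2}).
d·√(n/2) = 0.90 × √(16/2) = 0.90 × 2.828 = 2.546.
z_β = 2.546 − 1.645 = 0.901.
Power = Φ(0.901) = 0.816.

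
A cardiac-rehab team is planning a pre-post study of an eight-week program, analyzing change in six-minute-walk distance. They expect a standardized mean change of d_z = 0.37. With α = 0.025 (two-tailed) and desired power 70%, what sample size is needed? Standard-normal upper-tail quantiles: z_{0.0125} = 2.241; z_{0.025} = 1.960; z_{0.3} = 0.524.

For a paired (one-sample on differences) test: n = ((z_{α/2} + z_β) / d)².
z_{α/2} + z_β = 2.241 + 0.524 = 2.765.
n = (2.765 / 0.37)² = 7.473² = 55.85.
Round up.

n = 56 pairs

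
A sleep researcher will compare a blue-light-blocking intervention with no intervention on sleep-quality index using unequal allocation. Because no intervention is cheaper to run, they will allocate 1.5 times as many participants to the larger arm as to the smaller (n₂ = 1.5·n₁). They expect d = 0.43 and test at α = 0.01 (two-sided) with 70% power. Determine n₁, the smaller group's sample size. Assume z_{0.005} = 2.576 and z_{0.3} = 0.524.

n₁ = 87

With allocation ratio k = n₂/n₁ = 1.5, Var(x̄₁−x̄₂) = σ²(1/n₁ + 1/(k·n₁)) = σ²·(k+1)/(k·n₁).
So n₁ = (1 + 1/k)·((z_{α/2} + z_β)/d)² = 1.667 × (3.100/0.43)².
n₁ = 1.667 × 51.97 = 86.6.
Round up: n₁ = 87, giving n₂ = ⌈1.5 × 87⌉ = ⌈130.5⌉ = 131.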